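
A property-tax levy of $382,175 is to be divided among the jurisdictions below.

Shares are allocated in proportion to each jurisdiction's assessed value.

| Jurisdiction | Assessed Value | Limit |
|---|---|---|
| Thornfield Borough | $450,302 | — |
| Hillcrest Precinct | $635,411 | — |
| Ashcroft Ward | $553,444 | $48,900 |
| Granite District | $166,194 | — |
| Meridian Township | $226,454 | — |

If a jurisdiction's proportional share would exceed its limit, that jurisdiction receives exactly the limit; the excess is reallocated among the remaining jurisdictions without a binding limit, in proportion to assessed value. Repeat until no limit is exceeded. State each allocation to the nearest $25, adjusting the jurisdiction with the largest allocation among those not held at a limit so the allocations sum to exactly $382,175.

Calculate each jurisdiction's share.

Assessed value total: 2,031,805.
Proportional shares (ignoring caps): Thornfield Borough 84,700.14; Hillcrest Precinct 119,518.46; Ashcroft Ward 104,100.77; Granite District 31,260.48; Meridian Township 42,595.16.
Capped: Ashcroft Ward ($48,900); balance $333,275 reallocated over remaining assessed value 1,478,361.
Shares after redistribution: Thornfield Borough 101,514.04 → $101,525; Hillcrest Precinct 143,244.17 → $143,250; Granite District 37,466.02 → $37,475; Meridian Township 51,050.76 → $51,050.
Rounding difference −$25 applied to Hillcrest Precinct → $143,225.

Thornfield Borough: $101,525; Hillcrest Precinct: $143,225; Ashcroft Ward: $48,900; Granite District: $37,475; Meridian Township: $51,050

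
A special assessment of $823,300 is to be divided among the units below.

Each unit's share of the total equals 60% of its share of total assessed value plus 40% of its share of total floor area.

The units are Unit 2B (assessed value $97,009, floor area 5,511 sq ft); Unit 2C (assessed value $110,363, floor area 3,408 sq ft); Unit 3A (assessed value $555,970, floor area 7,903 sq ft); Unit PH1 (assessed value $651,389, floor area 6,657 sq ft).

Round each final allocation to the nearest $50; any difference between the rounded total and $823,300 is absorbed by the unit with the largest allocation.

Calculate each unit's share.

Unit 2B: $111,150 | Unit 2C: $86,350 | Unit 3A: $305,000 | Unit PH1: $320,800

Totals — assessed value 1,414,731, floor area 23,479.
Composite weights (60% assessed value + 40% floor area): Unit 2B 0.1350; Unit 2C 0.1049; Unit 3A 0.3704; Unit PH1 0.3897.
Unrounded shares: Unit 2B 111,170.64; Unit 2C 86,336.44; Unit 3A 304,976.08; Unit PH1 320,816.84.
At nearest $50: Unit 2B $111,150; Unit 2C $86,350; Unit 3A $305,000; Unit PH1 $320,800. Sum = $823,300.
Rounded total matches; no reconciliation needed.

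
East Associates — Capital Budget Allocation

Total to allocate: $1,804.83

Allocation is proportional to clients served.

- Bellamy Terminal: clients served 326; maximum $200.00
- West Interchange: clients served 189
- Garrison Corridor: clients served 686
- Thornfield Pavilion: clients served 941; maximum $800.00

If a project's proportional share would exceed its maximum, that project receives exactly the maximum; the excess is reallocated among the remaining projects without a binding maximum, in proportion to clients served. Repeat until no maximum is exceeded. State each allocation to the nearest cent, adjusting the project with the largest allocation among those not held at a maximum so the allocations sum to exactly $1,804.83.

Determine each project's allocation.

Bellamy Terminal: $200.00; West Interchange: $173.84; Garrison Corridor: $630.99; Thornfield Pavilion: $800.00

Combined clients served = 2,142.
Proportional shares (ignoring caps): Bellamy Terminal 274.6847; West Interchange 159.2497; Garrison Corridor 578.0175; Thornfield Pavilion 792.8782.
Capped: Bellamy Terminal ($200.00); remaining pool $1,604.83 reallocated over remaining clients served 1,816.
Capped: Thornfield Pavilion ($800.00); remaining pool $804.83 reallocated over remaining clients served 875.
Redistributed shares: West Interchange 173.8433 → $173.84; Garrison Corridor 630.9867 → $630.99.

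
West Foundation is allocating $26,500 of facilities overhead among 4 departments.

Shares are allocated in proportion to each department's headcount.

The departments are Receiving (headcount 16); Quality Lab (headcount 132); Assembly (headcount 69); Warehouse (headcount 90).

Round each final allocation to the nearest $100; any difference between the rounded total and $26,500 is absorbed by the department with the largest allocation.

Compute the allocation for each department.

Receiving: $1,400 · Quality Lab: $11,300 · Assembly: $6,000 · Warehouse: $7,800

Headcount total: 307.
Proportional shares: Receiving 16/307 × $26,500 = 1,381.11; Quality Lab 132/307 × $26,500 = 11,394.14; Assembly 69/307 × $26,500 = 5,956.03; Warehouse 90/307 × $26,500 = 7,768.73.
After rounding ($100): Receiving $1,400; Quality Lab $11,400; Assembly $6,000; Warehouse $7,800. Sum = $26,600.
Difference $26,500 − $26,600 = −$100 applied to largest allocation (Quality Lab): Quality Lab becomes $11,300.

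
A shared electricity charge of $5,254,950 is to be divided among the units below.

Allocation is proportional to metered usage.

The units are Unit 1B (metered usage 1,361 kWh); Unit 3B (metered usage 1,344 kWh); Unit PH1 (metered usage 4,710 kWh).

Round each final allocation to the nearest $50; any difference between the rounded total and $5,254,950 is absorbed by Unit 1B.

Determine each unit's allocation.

Unit 1B: $964,500 | Unit 3B: $952,500 | Unit PH1: $3,337,950

Sum of metered usage: 7,415.
Unrounded shares: Unit 1B 1,361/7,415 × $5,254,950 = 964,529.60; Unit 3B 1,344/7,415 × $5,254,950 = 952,481.83; Unit PH1 4,710/7,415 × $5,254,950 = 3,337,938.57.
Rounded to nearest $50: Unit 1B $964,550; Unit 3B $952,500; Unit PH1 $3,337,950. Sum = $5,255,000.
Difference $5,254,950 − $5,255,000 = −$50 applied to Unit 1B: Unit 1B becomes $964,500.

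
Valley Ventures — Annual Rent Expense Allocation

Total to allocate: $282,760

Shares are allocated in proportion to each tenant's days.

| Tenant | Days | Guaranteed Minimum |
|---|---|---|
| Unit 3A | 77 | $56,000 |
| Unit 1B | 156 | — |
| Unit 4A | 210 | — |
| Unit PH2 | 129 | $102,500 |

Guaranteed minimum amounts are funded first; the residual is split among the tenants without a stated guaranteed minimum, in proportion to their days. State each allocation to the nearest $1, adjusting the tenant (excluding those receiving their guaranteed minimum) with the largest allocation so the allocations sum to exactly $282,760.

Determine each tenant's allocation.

Unit 3A: $56,000 · Unit 1B: $52,963 · Unit 4A: $71,297 · Unit PH2: $102,500

Minimums first: Unit 3A $56,000; Unit PH2 $102,500. Residual $124,260.
Residual split over remaining days 366: Unit 1B 52,963.28 → $52,963; Unit 4A 71,296.72 → $71,297.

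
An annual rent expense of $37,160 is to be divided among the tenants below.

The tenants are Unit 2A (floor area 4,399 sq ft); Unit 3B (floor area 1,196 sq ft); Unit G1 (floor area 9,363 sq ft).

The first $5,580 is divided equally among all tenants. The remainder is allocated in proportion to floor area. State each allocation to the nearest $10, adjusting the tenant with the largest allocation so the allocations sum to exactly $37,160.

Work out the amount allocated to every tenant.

Unit 2A: $11,150 | Unit 3B: $4,390 | Unit G1: $21,620

First tranche $5,580 split equally: $1,860 each.
Remainder $31,580 by floor area (total 14,958): Unit 2A 9,287.37 → $9,290; Unit 3B 2,525.05 → $2,530; Unit G1 19,767.59 → $19,770.
Rounding difference −$10 on remainder applied to Unit G1.
Totals: Unit 2A $1,860 + $9,290 = $11,150; Unit 3B $1,860 + $2,530 = $4,390; Unit G1 $1,860 + $19,760 = $21,620.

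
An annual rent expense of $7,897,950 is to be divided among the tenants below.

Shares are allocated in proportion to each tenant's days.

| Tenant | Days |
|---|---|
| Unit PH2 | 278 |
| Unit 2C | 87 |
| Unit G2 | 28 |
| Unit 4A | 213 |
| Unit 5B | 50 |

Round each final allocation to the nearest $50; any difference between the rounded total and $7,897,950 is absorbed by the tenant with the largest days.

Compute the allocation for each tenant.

Unit PH2: $3,346,950 · Unit 2C: $1,047,450 · Unit G2: $337,100 · Unit 4A: $2,564,450 · Unit 5B: $602,000

Total days = 656.
Raw shares: Unit PH2 278/656 × $7,897,950 = 3,346,997.10; Unit 2C 87/656 × $7,897,950 = 1,047,441.54; Unit G2 28/656 × $7,897,950 = 337,107.62; Unit 4A 213/656 × $7,897,950 = 2,564,425.84; Unit 5B 50/656 × $7,897,950 = 601,977.90.
At nearest $50: Unit PH2 $3,347,000; Unit 2C $1,047,450; Unit G2 $337,100; Unit 4A $2,564,450; Unit 5B $602,000. Sum = $7,898,000.
Difference $7,897,950 − $7,898,000 = −$50 applied to largest days (Unit PH2): Unit PH2 becomes $3,346,950.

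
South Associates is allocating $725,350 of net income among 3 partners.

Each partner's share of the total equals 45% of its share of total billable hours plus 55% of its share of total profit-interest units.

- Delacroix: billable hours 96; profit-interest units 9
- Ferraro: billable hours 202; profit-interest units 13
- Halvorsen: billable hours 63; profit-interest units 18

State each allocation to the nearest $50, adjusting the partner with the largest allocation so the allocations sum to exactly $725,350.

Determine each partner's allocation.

Delacroix: $176,550 · Ferraro: $312,300 · Halvorsen: $236,500

Totals — billable hours 361, profit-interest units 40.
Combined weights (45% billable hours + 55% profit-interest units): Delacroix 0.2434; Ferraro 0.4306; Halvorsen 0.3260.
Unrounded shares: Delacroix 176,562.95; Ferraro 312,299.84; Halvorsen 236,487.21.
At nearest $50: Delacroix $176,550; Ferraro $312,300; Halvorsen $236,500. Sum = $725,350.
Rounded total matches; no reconciliation needed.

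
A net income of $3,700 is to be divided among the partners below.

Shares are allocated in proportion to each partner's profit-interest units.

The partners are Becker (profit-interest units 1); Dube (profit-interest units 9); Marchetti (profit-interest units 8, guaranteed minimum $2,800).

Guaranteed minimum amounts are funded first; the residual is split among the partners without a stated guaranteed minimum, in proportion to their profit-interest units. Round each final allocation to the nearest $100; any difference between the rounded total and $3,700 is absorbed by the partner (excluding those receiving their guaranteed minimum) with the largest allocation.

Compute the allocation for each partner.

Fund the minimums — Marchetti $2,800. Residual $900.
Residual split over remaining profit-interest units 10: Becker 90.00 → $100; Dube 810.00 → $800.

Becker: $100; Dube: $800; Marchetti: $2,800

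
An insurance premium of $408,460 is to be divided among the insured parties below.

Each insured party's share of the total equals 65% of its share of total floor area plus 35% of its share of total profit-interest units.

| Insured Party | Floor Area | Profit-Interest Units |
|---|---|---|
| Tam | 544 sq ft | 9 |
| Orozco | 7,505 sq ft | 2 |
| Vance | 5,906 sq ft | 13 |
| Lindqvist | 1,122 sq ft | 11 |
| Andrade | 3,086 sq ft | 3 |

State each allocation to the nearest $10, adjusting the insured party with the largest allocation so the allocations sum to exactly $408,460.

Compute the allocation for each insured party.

Tam: $41,810; Orozco: $117,230; Vance: $135,240; Lindqvist: $57,780; Andrade: $56,400

Floor area total 18,163; profit-interest units total 38.
Combined weights (65% floor area + 35% profit-interest units): Tam 0.1024; Orozco 0.2870; Vance 0.3311; Lindqvist 0.1415; Andrade 0.1381.
Proportional shares: Tam 41,811.14; Orozco 117,229.16; Vance 135,239.10; Lindqvist 57,784.37; Andrade 56,396.23.
After rounding ($10): Tam $41,810; Orozco $117,230; Vance $135,240; Lindqvist $57,780; Andrade $56,400. Sum = $408,460.
Sum already equals the total — no adjustment.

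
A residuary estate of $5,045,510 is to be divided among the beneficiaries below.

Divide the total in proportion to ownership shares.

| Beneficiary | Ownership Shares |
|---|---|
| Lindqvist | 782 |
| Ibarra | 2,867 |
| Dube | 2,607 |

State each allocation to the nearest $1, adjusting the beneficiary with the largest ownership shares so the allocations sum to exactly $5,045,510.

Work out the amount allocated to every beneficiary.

Lindqvist: $630,689; Ibarra: $2,312,256; Dube: $2,102,565

Combined ownership shares = 6,256.
Pro-rata amounts: Lindqvist 782/6,256 × $5,045,510 = 630,688.75; Ibarra 2,867/6,256 × $5,045,510 = 2,312,256.58; Dube 2,607/6,256 × $5,045,510 = 2,102,564.67.
At nearest $1: Lindqvist $630,689; Ibarra $2,312,257; Dube $2,102,565. Sum = $5,045,511.
Difference $5,045,510 − $5,045,511 = −$1 applied to largest ownership shares (Ibarra): Ibarra becomes $2,312,256.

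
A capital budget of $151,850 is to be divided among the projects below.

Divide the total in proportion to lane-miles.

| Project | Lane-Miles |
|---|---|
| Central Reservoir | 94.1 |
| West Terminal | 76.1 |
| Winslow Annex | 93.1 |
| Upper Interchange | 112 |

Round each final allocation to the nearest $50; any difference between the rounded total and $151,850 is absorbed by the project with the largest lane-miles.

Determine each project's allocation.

Total lane-miles = 375.3.
Unrounded shares: Central Reservoir 94.1/375.3 × $151,850 = 38,073.77; West Terminal 76.1/375.3 × $151,850 = 30,790.79; Winslow Annex 93.1/375.3 × $151,850 = 37,669.16; Upper Interchange 112/375.3 × $151,850 = 45,316.28.
At nearest $50: Central Reservoir $38,050; West Terminal $30,800; Winslow Annex $37,650; Upper Interchange $45,300. Sum = $151,800.
Difference $151,850 − $151,800 = +$50 applied to largest lane-miles (Upper Interchange): Upper Interchange becomes $45,350.

Central Reservoir: $38,050 · West Terminal: $30,800 · Winslow Annex: $37,650 · Upper Interchange: $45,350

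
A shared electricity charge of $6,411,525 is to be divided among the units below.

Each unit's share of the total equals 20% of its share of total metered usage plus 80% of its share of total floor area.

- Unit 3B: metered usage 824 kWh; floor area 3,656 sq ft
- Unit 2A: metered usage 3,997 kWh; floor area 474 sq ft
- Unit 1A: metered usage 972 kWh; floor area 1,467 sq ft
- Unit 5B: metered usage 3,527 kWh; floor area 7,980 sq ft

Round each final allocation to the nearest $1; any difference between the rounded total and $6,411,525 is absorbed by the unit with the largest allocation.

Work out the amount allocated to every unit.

Unit 3B: $1,494,562; Unit 2A: $729,004; Unit 1A: $687,948; Unit 5B: $3,500,011

Totals — metered usage 9,320, floor area 13,577.
Blended shares (20% metered usage + 80% floor area): Unit 3B 0.2331; Unit 2A 0.1137; Unit 1A 0.1073; Unit 5B 0.5459.
Pro-rata amounts: Unit 3B 1,494,562.03; Unit 2A 729,003.98; Unit 1A 687,948.12; Unit 5B 3,500,010.87.
At nearest $1: Unit 3B $1,494,562; Unit 2A $729,004; Unit 1A $687,948; Unit 5B $3,500,011. Sum = $6,411,525.
No rounding difference to absorb.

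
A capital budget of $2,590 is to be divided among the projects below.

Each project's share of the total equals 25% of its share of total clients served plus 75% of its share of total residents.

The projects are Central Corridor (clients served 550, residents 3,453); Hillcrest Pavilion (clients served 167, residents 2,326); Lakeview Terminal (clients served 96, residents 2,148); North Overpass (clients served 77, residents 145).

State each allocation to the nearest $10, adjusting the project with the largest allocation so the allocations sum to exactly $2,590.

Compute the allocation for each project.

Central Corridor: $1,230; Hillcrest Pavilion: $680; Lakeview Terminal: $590; North Overpass: $90

Clients served total 890; residents total 8,072.
Blended shares (25% clients served + 75% residents): Central Corridor 0.4753; Hillcrest Pavilion 0.2630; Lakeview Terminal 0.2265; North Overpass 0.0351.
Proportional shares: Central Corridor 1,231.09; Hillcrest Pavilion 681.24; Lakeview Terminal 586.75; North Overpass 90.91.
At nearest $10: Central Corridor $1,230; Hillcrest Pavilion $680; Lakeview Terminal $590; North Overpass $90. Sum = $2,590.
No rounding difference to absorb.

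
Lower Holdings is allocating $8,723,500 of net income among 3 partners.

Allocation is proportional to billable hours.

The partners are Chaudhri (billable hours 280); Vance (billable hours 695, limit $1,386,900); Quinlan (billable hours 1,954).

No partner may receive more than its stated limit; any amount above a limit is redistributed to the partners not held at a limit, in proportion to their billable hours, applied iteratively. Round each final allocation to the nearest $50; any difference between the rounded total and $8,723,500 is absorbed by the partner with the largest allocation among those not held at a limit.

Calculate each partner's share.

Chaudhri: $919,550 | Vance: $1,386,900 | Quinlan: $6,417,050

Combined billable hours = 2,929.
Pro-rata shares before constraints: Chaudhri 833,929.67; Vance 2,069,932.57; Quinlan 5,819,637.76.
Held at cap: Vance ($1,386,900); balance $7,336,600 reallocated over remaining billable hours 2,234.
Shares after redistribution: Chaudhri 919,538.05 → $919,550; Quinlan 6,417,061.95 → $6,417,050.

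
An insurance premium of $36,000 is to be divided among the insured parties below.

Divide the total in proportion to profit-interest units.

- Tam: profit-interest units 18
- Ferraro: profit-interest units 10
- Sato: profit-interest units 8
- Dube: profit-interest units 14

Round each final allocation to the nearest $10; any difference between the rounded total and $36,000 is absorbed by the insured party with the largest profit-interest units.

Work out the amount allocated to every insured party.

Tam: $12,960 | Ferraro: $7,200 | Sato: $5,760 | Dube: $10,080

Combined profit-interest units = 18 + 10 + 8 + 14 = 50.
Pro-rata amounts: Tam 12,960.00; Ferraro 7,200.00; Sato 5,760.00; Dube 10,080.00.
Rounded to nearest $10: Tam $12,960; Ferraro $7,200; Sato $5,760; Dube $10,080. Sum = $36,000.
No rounding difference to absorb.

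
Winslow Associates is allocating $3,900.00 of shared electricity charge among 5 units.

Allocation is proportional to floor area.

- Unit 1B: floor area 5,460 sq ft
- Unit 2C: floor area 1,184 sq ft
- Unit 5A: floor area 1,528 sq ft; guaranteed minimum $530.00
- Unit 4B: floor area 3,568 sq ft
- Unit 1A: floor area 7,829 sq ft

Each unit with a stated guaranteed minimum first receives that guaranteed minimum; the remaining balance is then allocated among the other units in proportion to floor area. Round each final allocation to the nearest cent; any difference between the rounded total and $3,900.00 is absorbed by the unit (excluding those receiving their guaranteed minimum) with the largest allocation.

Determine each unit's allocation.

Unit 1B: $1,019.91 · Unit 2C: $221.17 · Unit 5A: $530.00 · Unit 4B: $666.49 · Unit 1A: $1,462.43

Fund the minimums — Unit 5A $530.00. Balance $3,370.00.
Balance split over remaining floor area 18,041: Unit 1B 1,019.9102 → $1,019.91; Unit 2C 221.1673 → $221.17; Unit 4B 666.4908 → $666.49; Unit 1A 1,462.4317 → $1,462.43.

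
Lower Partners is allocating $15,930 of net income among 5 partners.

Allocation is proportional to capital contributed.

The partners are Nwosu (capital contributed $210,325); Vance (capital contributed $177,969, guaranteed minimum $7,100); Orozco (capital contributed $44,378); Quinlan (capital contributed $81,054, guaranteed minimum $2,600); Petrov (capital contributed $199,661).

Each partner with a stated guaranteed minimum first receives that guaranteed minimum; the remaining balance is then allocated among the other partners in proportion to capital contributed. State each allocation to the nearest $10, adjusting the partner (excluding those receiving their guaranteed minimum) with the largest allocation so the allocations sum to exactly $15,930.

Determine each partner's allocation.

Fund the minimums — Vance $7,100; Quinlan $2,600. Balance $6,230.
Balance split over remaining capital contributed 454,364: Nwosu 2,883.87 → $2,880; Orozco 608.49 → $610; Petrov 2,737.65 → $2,740.

Nwosu: $2,880 · Vance: $7,100 · Orozco: $610 · Quinlan: $2,600 · Petrov: $2,740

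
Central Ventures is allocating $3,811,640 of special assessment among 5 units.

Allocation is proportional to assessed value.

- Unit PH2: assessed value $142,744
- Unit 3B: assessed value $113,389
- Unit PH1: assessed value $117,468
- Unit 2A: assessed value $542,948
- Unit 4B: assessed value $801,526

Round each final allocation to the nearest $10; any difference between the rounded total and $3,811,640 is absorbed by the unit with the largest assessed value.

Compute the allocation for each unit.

Unit PH2: $316,690 | Unit 3B: $251,560 | Unit PH1: $260,610 | Unit 2A: $1,204,560 | Unit 4B: $1,778,220

Combined assessed value = 1,718,075.
Unrounded shares: Unit PH2 142,744/1,718,075 × $3,811,640 = 316,685.09; Unit 3B 113,389/1,718,075 × $3,811,640 = 251,559.48; Unit PH1 117,468/1,718,075 × $3,811,640 = 260,608.95; Unit 2A 542,948/1,718,075 × $3,811,640 = 1,204,558.77; Unit 4B 801,526/1,718,075 × $3,811,640 = 1,778,227.70.
At nearest $10: Unit PH2 $316,690; Unit 3B $251,560; Unit PH1 $260,610; Unit 2A $1,204,560; Unit 4B $1,778,230. Sum = $3,811,650.
Difference $3,811,640 − $3,811,650 = −$10 applied to largest assessed value (Unit 4B): Unit 4B becomes $1,778,220.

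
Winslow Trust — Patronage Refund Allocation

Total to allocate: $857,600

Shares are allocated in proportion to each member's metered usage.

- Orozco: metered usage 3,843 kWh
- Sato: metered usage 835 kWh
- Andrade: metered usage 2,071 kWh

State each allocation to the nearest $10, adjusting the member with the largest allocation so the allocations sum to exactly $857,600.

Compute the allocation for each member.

Orozco: $488,340; Sato: $106,100; Andrade: $263,160

Combined metered usage = 6,749.
Unrounded shares: Orozco 3,843/6,749 × $857,600 = 488,332.61; Sato 835/6,749 × $857,600 = 106,104.02; Andrade 2,071/6,749 × $857,600 = 263,163.37.
At nearest $10: Orozco $488,330; Sato $106,100; Andrade $263,160. Sum = $857,590.
Difference $857,600 − $857,590 = +$10 applied to largest allocation (Orozco): Orozco becomes $488,340.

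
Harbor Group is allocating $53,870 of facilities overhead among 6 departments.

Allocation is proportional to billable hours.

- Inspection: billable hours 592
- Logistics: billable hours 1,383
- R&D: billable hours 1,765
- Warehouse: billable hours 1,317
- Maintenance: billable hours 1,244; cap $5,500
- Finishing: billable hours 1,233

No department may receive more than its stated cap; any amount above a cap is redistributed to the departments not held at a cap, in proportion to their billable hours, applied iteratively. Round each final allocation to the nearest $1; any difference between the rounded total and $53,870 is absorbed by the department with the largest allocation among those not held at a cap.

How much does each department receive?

Billable hours total: 7,534.
Pro-rata shares before constraints: Inspection 4,232.95; Logistics 9,888.80; R&D 12,620.20; Warehouse 9,416.88; Maintenance 8,894.91; Finishing 8,816.26.
Capped: Maintenance ($5,500); remaining pool $48,370 reallocated over remaining billable hours 6,290.
Shares after redistribution: Inspection 4,552.47 → $4,552; Logistics 10,635.25 → $10,635; R&D 13,572.82 → $13,573; Warehouse 10,127.71 → $10,128; Finishing 9,481.75 → $9,482.

Inspection: $4,552 · Logistics: $10,635 · R&D: $13,573 · Warehouse: $10,128 · Maintenance: $5,500 · Finishing: $9,482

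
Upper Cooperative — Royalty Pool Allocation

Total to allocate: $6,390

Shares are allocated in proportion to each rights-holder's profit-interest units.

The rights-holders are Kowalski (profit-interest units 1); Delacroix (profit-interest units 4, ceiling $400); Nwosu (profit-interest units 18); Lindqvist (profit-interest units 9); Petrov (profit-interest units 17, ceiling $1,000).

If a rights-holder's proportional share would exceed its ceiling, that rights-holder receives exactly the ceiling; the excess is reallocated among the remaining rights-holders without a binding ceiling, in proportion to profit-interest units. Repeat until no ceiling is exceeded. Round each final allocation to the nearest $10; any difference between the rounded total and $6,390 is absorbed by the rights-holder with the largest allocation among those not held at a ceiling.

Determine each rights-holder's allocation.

Combined profit-interest units = 49.
Unconstrained shares: Kowalski 130.41; Delacroix 521.63; Nwosu 2,347.35; Lindqvist 1,173.67; Petrov 2,216.94.
Held at cap: Delacroix ($400), Petrov ($1,000); remaining pool $4,990 reallocated over remaining profit-interest units 28.
Remaining shares: Kowalski 178.21 → $180; Nwosu 3,207.86 → $3,210; Lindqvist 1,603.93 → $1,600.

Kowalski: $180; Delacroix: $400; Nwosu: $3,210; Lindqvist: $1,600; Petrov: $1,000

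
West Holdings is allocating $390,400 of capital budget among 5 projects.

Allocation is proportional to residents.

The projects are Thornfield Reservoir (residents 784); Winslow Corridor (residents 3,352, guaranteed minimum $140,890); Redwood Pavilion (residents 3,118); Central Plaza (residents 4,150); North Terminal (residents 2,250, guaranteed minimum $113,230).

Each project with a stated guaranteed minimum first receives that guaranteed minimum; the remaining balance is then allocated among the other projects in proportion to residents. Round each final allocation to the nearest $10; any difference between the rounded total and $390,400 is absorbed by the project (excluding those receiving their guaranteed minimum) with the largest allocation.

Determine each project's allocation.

Thornfield Reservoir: $13,270; Winslow Corridor: $140,890; Redwood Pavilion: $52,770; Central Plaza: $70,240; North Terminal: $113,230

Guaranteed amounts: Winslow Corridor $140,890; North Terminal $113,230. Residual $136,280.
Residual split over remaining residents 8,052: Thornfield Reservoir 13,269.19 → $13,270; Redwood Pavilion 52,772.11 → $52,770; Central Plaza 70,238.70 → $70,240.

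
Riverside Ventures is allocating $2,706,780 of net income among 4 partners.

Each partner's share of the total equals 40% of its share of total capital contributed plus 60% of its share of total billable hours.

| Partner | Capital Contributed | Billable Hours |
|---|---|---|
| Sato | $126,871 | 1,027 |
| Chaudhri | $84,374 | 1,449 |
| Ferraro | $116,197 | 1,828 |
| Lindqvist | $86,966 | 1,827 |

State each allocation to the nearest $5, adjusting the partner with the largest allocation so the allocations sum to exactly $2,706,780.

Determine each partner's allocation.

Totals — capital contributed 414,408, billable hours 6,131.
Combined weights (40% capital contributed + 60% billable hours): Sato 0.2230; Chaudhri 0.2232; Ferraro 0.2911; Lindqvist 0.2627.
Pro-rata amounts: Sato 603,518.88; Chaudhri 604,273.64; Ferraro 787,811.69; Lindqvist 711,175.79.
After rounding ($5): Sato $603,520; Chaudhri $604,275; Ferraro $787,810; Lindqvist $711,175. Sum = $2,706,780.
Rounded total matches; no reconciliation needed.

Sato: $603,520 · Chaudhri: $604,275 · Ferraro: $787,810 · Lindqvist: $711,175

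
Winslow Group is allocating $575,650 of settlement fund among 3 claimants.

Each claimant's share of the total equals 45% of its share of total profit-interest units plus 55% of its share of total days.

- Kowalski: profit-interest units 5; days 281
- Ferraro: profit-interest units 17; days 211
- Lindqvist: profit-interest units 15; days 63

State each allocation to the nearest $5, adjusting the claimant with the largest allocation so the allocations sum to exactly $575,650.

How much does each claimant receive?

Kowalski: $195,305 | Ferraro: $239,390 | Lindqvist: $140,955

Totals — profit-interest units 37, days 555.
Composite weights (45% profit-interest units + 55% days): Kowalski 0.3393; Ferraro 0.4159; Lindqvist 0.2449.
Raw shares: Kowalski 195,306.12; Ferraro 239,387.42; Lindqvist 140,956.46.
At nearest $5: Kowalski $195,305; Ferraro $239,385; Lindqvist $140,955. Sum = $575,645.
Difference $575,650 − $575,645 = +$5 applied to largest allocation (Ferraro): Ferraro becomes $239,390.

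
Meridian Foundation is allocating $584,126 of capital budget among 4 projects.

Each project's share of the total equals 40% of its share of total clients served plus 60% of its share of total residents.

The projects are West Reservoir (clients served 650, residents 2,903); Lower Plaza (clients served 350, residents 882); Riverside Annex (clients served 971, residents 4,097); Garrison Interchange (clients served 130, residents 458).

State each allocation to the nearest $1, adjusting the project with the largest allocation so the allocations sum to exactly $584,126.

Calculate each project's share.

West Reservoir: $194,280 | Lower Plaza: $75,988 | Riverside Annex: $280,154 | Garrison Interchange: $33,704

Totals — clients served 2,101, residents 8,340.
Blended shares (40% clients served + 60% residents): West Reservoir 0.3326; Lower Plaza 0.1301; Riverside Annex 0.4796; Garrison Interchange 0.0577.
Proportional shares: West Reservoir 194,280.02; Lower Plaza 75,987.88; Riverside Annex 280,154.16; Garrison Interchange 33,703.93.
After rounding ($1): West Reservoir $194,280; Lower Plaza $75,988; Riverside Annex $280,154; Garrison Interchange $33,704. Sum = $584,126.
No rounding difference to absorb.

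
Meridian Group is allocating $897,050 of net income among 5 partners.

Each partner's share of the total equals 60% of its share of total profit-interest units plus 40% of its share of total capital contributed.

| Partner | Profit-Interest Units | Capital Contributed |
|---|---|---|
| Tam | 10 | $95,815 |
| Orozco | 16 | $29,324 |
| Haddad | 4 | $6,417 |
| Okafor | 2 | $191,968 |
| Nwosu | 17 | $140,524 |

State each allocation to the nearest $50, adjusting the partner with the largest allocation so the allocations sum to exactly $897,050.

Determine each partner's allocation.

Totals — profit-interest units 49, capital contributed 464,048.
Composite weights (60% profit-interest units + 40% capital contributed): Tam 0.2050; Orozco 0.2212; Haddad 0.0545; Okafor 0.1900; Nwosu 0.3293.
Proportional shares: Tam 183,930.75; Orozco 198,423.03; Haddad 48,899.02; Okafor 170,405.71; Nwosu 295,391.49.
After rounding ($50): Tam $183,950; Orozco $198,400; Haddad $48,900; Okafor $170,400; Nwosu $295,400. Sum = $897,050.
No rounding difference to absorb.

Tam: $183,950 · Orozco: $198,400 · Haddad: $48,900 · Okafor: $170,400 · Nwosu: $295,400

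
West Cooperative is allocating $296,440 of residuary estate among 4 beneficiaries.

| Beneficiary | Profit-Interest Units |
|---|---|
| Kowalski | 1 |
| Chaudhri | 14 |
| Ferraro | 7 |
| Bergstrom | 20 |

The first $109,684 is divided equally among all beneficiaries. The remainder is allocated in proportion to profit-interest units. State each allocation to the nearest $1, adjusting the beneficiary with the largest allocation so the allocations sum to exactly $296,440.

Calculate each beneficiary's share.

$109,684 shared equally gives $27,421 per beneficiary.
Remainder $186,756 by profit-interest units (total 42): Kowalski 4,446.57 → $4,447; Chaudhri 62,252.00 → $62,252; Ferraro 31,126.00 → $31,126; Bergstrom 88,931.43 → $88,931.
Totals: Kowalski $27,421 + $4,447 = $31,868; Chaudhri $27,421 + $62,252 = $89,673; Ferraro $27,421 + $31,126 = $58,547; Bergstrom $27,421 + $88,931 = $116,352.

Kowalski: $31,868; Chaudhri: $89,673; Ferraro: $58,547; Bergstrom: $116,352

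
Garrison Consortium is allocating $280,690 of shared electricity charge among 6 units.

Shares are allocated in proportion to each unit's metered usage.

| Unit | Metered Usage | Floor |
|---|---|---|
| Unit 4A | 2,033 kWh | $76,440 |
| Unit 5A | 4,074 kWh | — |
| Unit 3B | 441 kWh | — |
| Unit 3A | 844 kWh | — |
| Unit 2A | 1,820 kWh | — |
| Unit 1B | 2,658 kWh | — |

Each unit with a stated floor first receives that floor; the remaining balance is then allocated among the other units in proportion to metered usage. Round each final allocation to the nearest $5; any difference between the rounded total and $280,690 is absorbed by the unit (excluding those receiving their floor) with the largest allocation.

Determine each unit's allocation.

Guaranteed amounts: Unit 4A $76,440. Remaining pool $204,250.
Remaining pool split over remaining metered usage 9,837: Unit 5A 84,590.27 → $84,590; Unit 3B 9,156.68 → $9,155; Unit 3A 17,524.35 → $17,525; Unit 2A 37,789.47 → $37,790; Unit 1B 55,189.23 → $55,190.

Unit 4A: $76,440 · Unit 5A: $84,590 · Unit 3B: $9,155 · Unit 3A: $17,525 · Unit 2A: $37,790 · Unit 1B: $55,190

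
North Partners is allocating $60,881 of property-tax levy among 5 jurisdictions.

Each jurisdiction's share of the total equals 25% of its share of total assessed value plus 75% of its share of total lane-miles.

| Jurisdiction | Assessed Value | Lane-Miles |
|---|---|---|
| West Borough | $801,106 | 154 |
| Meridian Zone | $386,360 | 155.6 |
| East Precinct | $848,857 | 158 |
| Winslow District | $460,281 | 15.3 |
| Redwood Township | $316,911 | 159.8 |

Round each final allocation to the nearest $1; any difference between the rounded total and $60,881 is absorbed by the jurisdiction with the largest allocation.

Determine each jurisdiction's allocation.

Assessed value total 2,813,515; lane-miles total 642.7.
Blended shares (25% assessed value + 75% lane-miles): West Borough 0.2509; Meridian Zone 0.2159; East Precinct 0.2598; Winslow District 0.0588; Redwood Township 0.2146.
Unrounded shares: West Borough 15,274.70; Meridian Zone 13,144.72; East Precinct 15,817.20; Winslow District 3,576.97; Redwood Township 13,067.41.
Rounded to nearest $1: West Borough $15,275; Meridian Zone $13,145; East Precinct $15,817; Winslow District $3,577; Redwood Township $13,067. Sum = $60,881.
No rounding difference to absorb.

West Borough: $15,275; Meridian Zone: $13,145; East Precinct: $15,817; Winslow District: $3,577; Redwood Township: $13,067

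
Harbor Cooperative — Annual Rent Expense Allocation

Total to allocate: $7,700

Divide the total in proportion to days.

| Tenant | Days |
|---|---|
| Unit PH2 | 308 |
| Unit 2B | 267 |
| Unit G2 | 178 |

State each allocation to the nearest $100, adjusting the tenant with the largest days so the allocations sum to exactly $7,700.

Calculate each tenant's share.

Days total: 308 + 267 + 178 = 753.
Unrounded shares: Unit PH2 3,149.54; Unit 2B 2,730.28; Unit G2 1,820.19.
After rounding ($100): Unit PH2 $3,100; Unit 2B $2,700; Unit G2 $1,800. Sum = $7,600.
Difference $7,700 − $7,600 = +$100 applied to largest days (Unit PH2): Unit PH2 becomes $3,200.

Unit PH2: $3,200; Unit 2B: $2,700; Unit G2: $1,800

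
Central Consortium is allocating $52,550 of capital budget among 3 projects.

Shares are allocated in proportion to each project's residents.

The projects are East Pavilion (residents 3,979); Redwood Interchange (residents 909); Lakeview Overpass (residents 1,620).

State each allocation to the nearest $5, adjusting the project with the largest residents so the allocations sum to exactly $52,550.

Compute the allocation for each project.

Combined residents = 3,979 + 909 + 1,620 = 6,508.
Unrounded shares: East Pavilion 32,129.14; Redwood Interchange 7,339.88; Lakeview Overpass 13,080.98.
After rounding ($5): East Pavilion $32,130; Redwood Interchange $7,340; Lakeview Overpass $13,080. Sum = $52,550.
Rounded total matches; no reconciliation needed.

East Pavilion: $32,130 | Redwood Interchange: $7,340 | Lakeview Overpass: $13,080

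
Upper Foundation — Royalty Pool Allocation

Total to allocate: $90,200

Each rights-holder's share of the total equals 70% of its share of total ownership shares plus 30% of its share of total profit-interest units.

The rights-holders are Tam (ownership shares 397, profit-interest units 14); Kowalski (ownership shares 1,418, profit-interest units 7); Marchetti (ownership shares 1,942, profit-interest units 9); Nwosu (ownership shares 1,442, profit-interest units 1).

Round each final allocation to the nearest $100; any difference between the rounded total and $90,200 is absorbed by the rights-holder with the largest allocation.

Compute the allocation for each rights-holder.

Tam: $17,000; Kowalski: $23,300; Marchetti: $31,500; Nwosu: $18,400

Totals — ownership shares 5,199, profit-interest units 31.
Composite weights (70% ownership shares + 30% profit-interest units): Tam 0.1889; Kowalski 0.2587; Marchetti 0.3486; Nwosu 0.2038.
Raw shares: Tam 17,042.07; Kowalski 23,331.43; Marchetti 31,441.03; Nwosu 18,385.48.
Rounded to nearest $100: Tam $17,000; Kowalski $23,300; Marchetti $31,400; Nwosu $18,400. Sum = $90,100.
Difference $90,200 − $90,100 = +$100 applied to largest allocation (Marchetti): Marchetti becomes $31,500.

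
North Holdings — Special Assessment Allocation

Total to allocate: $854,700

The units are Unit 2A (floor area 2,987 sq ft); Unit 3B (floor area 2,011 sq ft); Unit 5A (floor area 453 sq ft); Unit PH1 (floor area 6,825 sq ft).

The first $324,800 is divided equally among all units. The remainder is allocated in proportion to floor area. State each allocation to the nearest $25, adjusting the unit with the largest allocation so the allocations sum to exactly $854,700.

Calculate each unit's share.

First tranche $324,800 split equally: $81,200 each.
Remainder $529,900 by floor area (total 12,276): Unit 2A 128,935.43 → $128,925; Unit 3B 86,805.87 → $86,800; Unit 5A 19,553.98 → $19,550; Unit PH1 294,604.72 → $294,600.
Rounding difference +$25 on remainder applied to Unit PH1.
Totals: Unit 2A $81,200 + $128,925 = $210,125; Unit 3B $81,200 + $86,800 = $168,000; Unit 5A $81,200 + $19,550 = $100,750; Unit PH1 $81,200 + $294,625 = $375,825.

Unit 2A: $210,125; Unit 3B: $168,000; Unit 5A: $100,750; Unit PH1: $375,825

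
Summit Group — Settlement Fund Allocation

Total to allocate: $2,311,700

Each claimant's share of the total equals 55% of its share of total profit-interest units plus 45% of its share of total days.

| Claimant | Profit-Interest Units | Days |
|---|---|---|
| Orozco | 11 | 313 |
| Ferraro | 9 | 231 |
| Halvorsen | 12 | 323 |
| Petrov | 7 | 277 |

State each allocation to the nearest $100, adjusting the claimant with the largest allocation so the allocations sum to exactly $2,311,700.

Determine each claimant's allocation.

Orozco: $643,200 · Ferraro: $503,500 · Halvorsen: $684,900 · Petrov: $480,100

Totals — profit-interest units 39, days 1,144.
Combined weights (55% profit-interest units + 45% days): Orozco 0.2782; Ferraro 0.2178; Halvorsen 0.2963; Petrov 0.2077.
Raw shares: Orozco 643,227.83; Ferraro 503,461.59; Halvorsen 684,921.95; Petrov 480,088.63.
Rounded to nearest $100: Orozco $643,200; Ferraro $503,500; Halvorsen $684,900; Petrov $480,100. Sum = $2,311,700.
Rounded total matches; no reconciliation needed.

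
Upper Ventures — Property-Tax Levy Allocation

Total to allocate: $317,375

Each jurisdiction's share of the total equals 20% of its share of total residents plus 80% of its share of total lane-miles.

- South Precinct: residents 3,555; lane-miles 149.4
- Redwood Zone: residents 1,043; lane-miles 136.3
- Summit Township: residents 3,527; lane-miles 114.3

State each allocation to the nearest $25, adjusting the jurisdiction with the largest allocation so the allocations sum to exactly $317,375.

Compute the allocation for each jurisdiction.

Totals — residents 8,125, lane-miles 400.
Combined weights (20% residents + 80% lane-miles): South Precinct 0.3863; Redwood Zone 0.2983; Summit Township 0.3154.
Unrounded shares: South Precinct 122,604.40; Redwood Zone 94,664.66; Summit Township 100,105.93.
At nearest $25: South Precinct $122,600; Redwood Zone $94,675; Summit Township $100,100. Sum = $317,375.
No rounding difference to absorb.

South Precinct: $122,600; Redwood Zone: $94,675; Summit Township: $100,100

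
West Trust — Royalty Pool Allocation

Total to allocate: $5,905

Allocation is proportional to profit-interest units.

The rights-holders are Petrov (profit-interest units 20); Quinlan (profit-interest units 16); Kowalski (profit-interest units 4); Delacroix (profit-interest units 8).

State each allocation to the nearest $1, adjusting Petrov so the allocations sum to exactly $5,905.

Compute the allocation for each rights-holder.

Petrov: $2,461 | Quinlan: $1,968 | Kowalski: $492 | Delacroix: $984

Total profit-interest units = 48.
Pro-rata amounts: Petrov 20/48 × $5,905 = 2,460.42; Quinlan 16/48 × $5,905 = 1,968.33; Kowalski 4/48 × $5,905 = 492.08; Delacroix 8/48 × $5,905 = 984.17.
At nearest $1: Petrov $2,460; Quinlan $1,968; Kowalski $492; Delacroix $984. Sum = $5,904.
Difference $5,905 − $5,904 = +$1 applied to Petrov: Petrov becomes $2,461.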